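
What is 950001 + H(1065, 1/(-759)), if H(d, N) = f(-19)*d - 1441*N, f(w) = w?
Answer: 64153985/69 ≈ 9.2977e+5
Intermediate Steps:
H(d, N) = -1441*N - 19*d (H(d, N) = -19*d - 1441*N = -1441*N - 19*d)
950001 + H(1065, 1/(-759)) = 950001 + (-1441/(-759) - 19*1065) = 950001 + (-1441*(-1/759) - 20235) = 950001 + (131/69 - 20235) = 950001 - 1396084/69 = 64153985/69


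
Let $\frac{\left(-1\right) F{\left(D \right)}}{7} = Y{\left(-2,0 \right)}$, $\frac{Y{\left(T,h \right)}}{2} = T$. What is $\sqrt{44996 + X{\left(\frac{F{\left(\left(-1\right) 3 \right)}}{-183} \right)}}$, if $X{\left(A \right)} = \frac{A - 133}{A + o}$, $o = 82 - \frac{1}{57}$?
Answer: $\frac{\sqrt{3642393440506303}}{284521} \approx 212.12$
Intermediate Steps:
$Y{\left(T,h \right)} = 2 T$
$o = \frac{4673}{57}$ ($o = 82 - \frac{1}{57} = \frac{4673}{57} \approx 81.982$)
$F{\left(D \right)} = 28$ ($F{\left(D \right)} = - 7 \cdot 2 \left(-2\right) = \left(-7\right) \left(-4\right) = 28$)
$X{\left(A \right)} = \frac{-133 + A}{\frac{4673}{57} + A}$ ($X{\left(A \right)} = \frac{A - 133}{A + \frac{4673}{57}} = \frac{-133 + A}{\frac{4673}{57} + A}$)
$\sqrt{44996 + X{\left(\frac{F{\left(\left(-1\right) 3 \right)}}{-183} \right)}} = \sqrt{44996 + \frac{57 \left(-133 + \frac{28}{-183}\right)}{4673 + 57 \frac{28}{-183}}} = \sqrt{44996 + \frac{57 \left(-133 + 28 \left(- \frac{1}{183}\right)\right)}{4673 + 57 \cdot 28 \left(- \frac{1}{183}\right)}} = \sqrt{44996 + \frac{57 \left(-133 - \frac{28}{183}\right)}{4673 + 57 \left(- \frac{28}{183}\right)}} = \sqrt{44996 + 57 \frac{1}{4673 - \frac{532}{61}} \left(- \frac{24367}{183}\right)} = \sqrt{44996 + 57 \frac{1}{\frac{284521}{61}} \left(- \frac{24367}{183}\right)} = \sqrt{44996 + 57 \cdot \frac{61}{284521} \left(- \frac{24367}{183}\right)} = \sqrt{44996 - \frac{462973}{284521}} = \sqrt{\frac{12801843943}{284521}} = \frac{\sqrt{3642393440506303}}{284521}$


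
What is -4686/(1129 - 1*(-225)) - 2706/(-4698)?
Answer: -1529242/530091 ≈ -2.8849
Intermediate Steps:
-4686/(1129 - 1*(-225)) - 2706/(-4698) = -4686/(1129 + 225) - 2706*(-1/4698) = -4686/1354 + 451/783 = -4686*1/1354 + 451/783 = -2343/677 + 451/783 = -1529242/530091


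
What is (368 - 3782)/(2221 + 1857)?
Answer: -1707/2039 ≈ -0.83718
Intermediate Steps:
(368 - 3782)/(2221 + 1857) = -3414/4078 = -3414*1/4078 = -1707/2039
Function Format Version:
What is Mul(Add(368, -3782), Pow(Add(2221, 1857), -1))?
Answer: Rational(-1707, 2039) ≈ -0.83718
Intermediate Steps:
Mul(Add(368, -3782), Pow(Add(2221, 1857), -1)) = Mul(-3414, Pow(4078, -1)) = Mul(-3414, Rational(1, 4078)) = Rational(-1707, 2039)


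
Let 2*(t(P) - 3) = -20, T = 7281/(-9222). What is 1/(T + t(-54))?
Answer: -3074/23945 ≈ -0.12838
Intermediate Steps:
T = -2427/3074 (T = 7281*(-1/9222) = -2427/3074 ≈ -0.78953)
t(P) = -7 (t(P) = 3 + (½)*(-20) = 3 - 10 = -7)
1/(T + t(-54)) = 1/(-2427/3074 - 7) = 1/(-23945/3074) = -3074/23945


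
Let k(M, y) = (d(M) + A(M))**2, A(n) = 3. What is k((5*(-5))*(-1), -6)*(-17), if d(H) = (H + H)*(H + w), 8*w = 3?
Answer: -439918673/16 ≈ -2.7495e+7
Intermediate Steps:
w = 3/8 (w = (1/8)*3 = 3/8 ≈ 0.37500)
d(H) = 2*H*(3/8 + H) (d(H) = (H + H)*(H + 3/8) = (2*H)*(3/8 + H) = 2*H*(3/8 + H))
k(M, y) = (3 + M*(3 + 8*M)/4)**2 (k(M, y) = (M*(3 + 8*M)/4 + 3)**2 = (3 + M*(3 + 8*M)/4)**2)
k((5*(-5))*(-1), -6)*(-17) = ((12 + ((5*(-5))*(-1))*(3 + 8*((5*(-5))*(-1))))**2/16)*(-17) = ((12 + (-25*(-1))*(3 + 8*(-25*(-1))))**2/16)*(-17) = ((12 + 25*(3 + 8*25))**2/16)*(-17) = ((12 + 25*(3 + 200))**2/16)*(-17) = ((12 + 25*203)**2/16)*(-17) = ((12 + 5075)**2/16)*(-17) = ((1/16)*5087**2)*(-17) = ((1/16)*25877569)*(-17) = (25877569/16)*(-17) = -439918673/16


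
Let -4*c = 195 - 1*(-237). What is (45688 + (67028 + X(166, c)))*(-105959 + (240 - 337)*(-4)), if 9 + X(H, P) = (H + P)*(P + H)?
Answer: -12253731541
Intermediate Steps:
c = -108 (c = -(195 - 1*(-237))/4 = -(195 + 237)/4 = -¼*432 = -108)
X(H, P) = -9 + (H + P)² (X(H, P) = -9 + (H + P)*(P + H) = -9 + (H + P)*(H + P) = -9 + (H + P)²)
(45688 + (67028 + X(166, c)))*(-105959 + (240 - 337)*(-4)) = (45688 + (67028 + (-9 + (166 - 108)²)))*(-105959 + (240 - 337)*(-4)) = (45688 + (67028 + (-9 + 58²)))*(-105959 - 97*(-4)) = (45688 + (67028 + (-9 + 3364)))*(-105959 + 388) = (45688 + (67028 + 3355))*(-105571) = (45688 + 70383)*(-105571) = 116071*(-105571) = -12253731541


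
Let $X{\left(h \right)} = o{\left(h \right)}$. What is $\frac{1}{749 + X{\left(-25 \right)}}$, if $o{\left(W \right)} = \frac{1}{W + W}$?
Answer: $\frac{50}{37449} \approx 0.0013351$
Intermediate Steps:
$o{\left(W \right)} = \frac{1}{2 W}$
$X{\left(h \right)} = \frac{1}{2 h}$
$\frac{1}{749 + X{\left(-25 \right)}} = \frac{1}{749 + \frac{1}{2 \left(-25\right)}} = \frac{1}{749 + \frac{1}{2} \left(- \frac{1}{25}\right)} = \frac{1}{749 - \frac{1}{50}} = \frac{1}{\frac{37449}{50}} = \frac{50}{37449}$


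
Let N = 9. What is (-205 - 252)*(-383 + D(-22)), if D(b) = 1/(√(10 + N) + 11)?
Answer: 17848135/102 + 457*√19/102 ≈ 1.7500e+5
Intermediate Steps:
D(b) = 1/(11 + √19) (D(b) = 1/(√(10 + 9) + 11) = 1/(√19 + 11) = 1/(11 + √19))
(-205 - 252)*(-383 + D(-22)) = (-205 - 252)*(-383 + (11/102 - √19/102)) = -457*(-39055/102 - √19/102) = 17848135/102 + 457*√19/102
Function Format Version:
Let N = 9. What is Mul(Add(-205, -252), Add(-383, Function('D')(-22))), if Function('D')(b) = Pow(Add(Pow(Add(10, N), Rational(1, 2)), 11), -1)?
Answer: Add(Rational(17848135, 102), Mul(Rational(457, 102), Pow(19, Rational(1, 2)))) ≈ 1.7500e+5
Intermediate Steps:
Function('D')(b) = Pow(Add(11, Pow(19, Rational(1, 2))), -1) (Function('D')(b) = Pow(Add(Pow(Add(10, 9), Rational(1, 2)), 11), -1) = Pow(Add(Pow(19, Rational(1, 2)), 11), -1) = Pow(Add(11, Pow(19, Rational(1, 2))), -1))
Mul(Add(-205, -252), Add(-383, Function('D')(-22))) = Mul(Add(-205, -252), Add(-383, Add(Rational(11, 102), Mul(Rational(-1, 102), Pow(19, Rational(1, 2)))))) = Mul(-457, Add(Rational(-39055, 102), Mul(Rational(-1, 102), Pow(19, Rational(1, 2))))) = Add(Rational(17848135, 102), Mul(Rational(457, 102), Pow(19, Rational(1, 2))))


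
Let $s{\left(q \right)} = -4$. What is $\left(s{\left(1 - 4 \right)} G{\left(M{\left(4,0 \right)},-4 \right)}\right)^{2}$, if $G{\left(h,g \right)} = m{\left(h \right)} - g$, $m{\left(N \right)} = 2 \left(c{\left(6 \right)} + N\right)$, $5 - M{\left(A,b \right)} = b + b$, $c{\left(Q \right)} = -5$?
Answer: $256$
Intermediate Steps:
$M{\left(A,b \right)} = 5 - 2 b$ ($M{\left(A,b \right)} = 5 - \left(b + b\right) = 5 - 2 b$)
$m{\left(N \right)} = -10 + 2 N$ ($m{\left(N \right)} = 2 \left(-5 + N\right) = -10 + 2 N$)
$G{\left(h,g \right)} = -10 - g + 2 h$ ($G{\left(h,g \right)} = \left(-10 + 2 h\right) - g = -10 - g + 2 h$)
$\left(s{\left(1 - 4 \right)} G{\left(M{\left(4,0 \right)},-4 \right)}\right)^{2} = \left(- 4 \left(-10 - -4 + 2 \left(5 - 0\right)\right)\right)^{2} = \left(- 4 \left(-10 + 4 + 2 \left(5 + 0\right)\right)\right)^{2} = \left(- 4 \left(-10 + 4 + 2 \cdot 5\right)\right)^{2} = \left(- 4 \left(-10 + 4 + 10\right)\right)^{2} = \left(\left(-4\right) 4\right)^{2} = \left(-16\right)^{2} = 256$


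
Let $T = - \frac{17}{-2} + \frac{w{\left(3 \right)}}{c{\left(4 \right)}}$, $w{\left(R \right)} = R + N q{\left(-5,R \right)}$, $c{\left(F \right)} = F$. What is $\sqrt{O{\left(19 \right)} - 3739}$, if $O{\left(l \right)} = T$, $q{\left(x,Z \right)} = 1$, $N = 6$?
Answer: $\frac{3 i \sqrt{1657}}{2} \approx 61.059 i$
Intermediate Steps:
$w{\left(R \right)} = 6 + R$ ($w{\left(R \right)} = R + 6 \cdot 1 = R + 6 = 6 + R$)
$T = \frac{43}{4}$ ($T = - \frac{17}{-2} + \frac{6 + 3}{4} = \left(-17\right) \left(- \frac{1}{2}\right) + 9 \cdot \frac{1}{4} = \frac{17}{2} + \frac{9}{4} = \frac{43}{4} \approx 10.75$)
$O{\left(l \right)} = \frac{43}{4}$
$\sqrt{O{\left(19 \right)} - 3739} = \sqrt{\frac{43}{4} - 3739} = \sqrt{- \frac{14913}{4}} = \frac{3 i \sqrt{1657}}{2}$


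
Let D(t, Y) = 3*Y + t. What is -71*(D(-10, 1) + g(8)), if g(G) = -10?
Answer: 1207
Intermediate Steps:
D(t, Y) = t + 3*Y
-71*(D(-10, 1) + g(8)) = -71*((-10 + 3*1) - 10) = -71*((-10 + 3) - 10) = -71*(-7 - 10) = -71*(-17) = 1207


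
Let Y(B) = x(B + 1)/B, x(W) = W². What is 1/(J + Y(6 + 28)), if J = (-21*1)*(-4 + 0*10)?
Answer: 34/4081 ≈ 0.0083313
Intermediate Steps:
Y(B) = (1 + B)²/B (Y(B) = (B + 1)²/B = (1 + B)²/B)
J = 84 (J = -21*(-4 + 0) = -21*(-4) = 84)
1/(J + Y(6 + 28)) = 1/(84 + (1 + (6 + 28))²/(6 + 28)) = 1/(84 + (1 + 34)²/34) = 1/(84 + (1/34)*35²) = 1/(84 + (1/34)*1225) = 1/(84 + 1225/34) = 1/(4081/34) = 34/4081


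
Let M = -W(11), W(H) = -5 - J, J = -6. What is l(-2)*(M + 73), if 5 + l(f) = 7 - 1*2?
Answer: 0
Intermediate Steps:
l(f) = 0 (l(f) = -5 + (7 - 1*2) = -5 + (7 - 2) = -5 + 5 = 0)
W(H) = 1 (W(H) = -5 - 1*(-6) = -5 + 6 = 1)
M = -1 (M = -1*1 = -1)
l(-2)*(M + 73) = 0*(-1 + 73) = 0*72 = 0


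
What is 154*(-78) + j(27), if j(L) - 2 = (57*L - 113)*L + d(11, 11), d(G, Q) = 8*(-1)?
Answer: 26484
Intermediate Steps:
d(G, Q) = -8
j(L) = -6 + L*(-113 + 57*L) (j(L) = 2 + ((57*L - 113)*L - 8) = 2 + ((-113 + 57*L)*L - 8) = 2 + (L*(-113 + 57*L) - 8) = 2 + (-8 + L*(-113 + 57*L)) = -6 + L*(-113 + 57*L))
154*(-78) + j(27) = 154*(-78) + (-6 - 113*27 + 57*27²) = -12012 + (-6 - 3051 + 57*729) = -12012 + (-6 - 3051 + 41553) = -12012 + 38496 = 26484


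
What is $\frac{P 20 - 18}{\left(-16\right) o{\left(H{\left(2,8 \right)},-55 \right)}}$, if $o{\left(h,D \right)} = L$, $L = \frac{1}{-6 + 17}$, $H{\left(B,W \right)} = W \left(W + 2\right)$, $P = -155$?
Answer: $\frac{17149}{8} \approx 2143.6$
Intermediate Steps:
$H{\left(B,W \right)} = W \left(2 + W\right)$
$L = \frac{1}{11} \approx 0.090909$
$o{\left(h,D \right)} = \frac{1}{11}$
$\frac{P 20 - 18}{\left(-16\right) o{\left(H{\left(2,8 \right)},-55 \right)}} = \frac{\left(-155\right) 20 - 18}{\left(-16\right) \frac{1}{11}} = \frac{-3100 - 18}{- \frac{16}{11}} = \left(-3118\right) \left(- \frac{11}{16}\right) = \frac{17149}{8}$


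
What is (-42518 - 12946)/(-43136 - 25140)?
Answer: 13866/17069 ≈ 0.81235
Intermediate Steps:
(-42518 - 12946)/(-43136 - 25140) = -55464/(-68276) = -55464*(-1/68276) = 13866/17069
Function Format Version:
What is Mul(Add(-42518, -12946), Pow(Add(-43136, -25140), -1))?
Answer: Rational(13866, 17069) ≈ 0.81235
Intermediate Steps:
Mul(Add(-42518, -12946), Pow(Add(-43136, -25140), -1)) = Mul(-55464, Pow(-68276, -1)) = Mul(-55464, Rational(-1, 68276)) = Rational(13866, 17069)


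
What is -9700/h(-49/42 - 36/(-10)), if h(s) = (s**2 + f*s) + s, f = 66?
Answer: -8730000/152059 ≈ -57.412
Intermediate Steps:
h(s) = s**2 + 67*s (h(s) = (s**2 + 66*s) + s = s**2 + 67*s)
-9700/h(-49/42 - 36/(-10)) = -9700*1/((67 + (-49/42 - 36/(-10)))*(-49/42 - 36/(-10))) = -9700*1/((67 + (-49*1/42 - 36*(-1/10)))*(-49*1/42 - 36*(-1/10))) = -9700*1/((67 + (-7/6 + 18/5))*(-7/6 + 18/5)) = -9700*30/(73*(67 + 73/30)) = -9700/((73/30)*(2083/30)) = -9700/152059/900 = -9700*900/152059 = -8730000/152059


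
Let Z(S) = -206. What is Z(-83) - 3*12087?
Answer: -36467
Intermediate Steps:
Z(-83) - 3*12087 = -206 - 3*12087 = -206 - 1*36261 = -206 - 36261 = -36467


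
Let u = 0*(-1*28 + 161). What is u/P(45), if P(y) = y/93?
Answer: 0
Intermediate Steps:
P(y) = y/93 (P(y) = y*(1/93) = y/93)
u = 0 (u = 0*(-28 + 161) = 0*133 = 0)
u/P(45) = 0/(((1/93)*45)) = 0/(15/31) = 0*(31/15) = 0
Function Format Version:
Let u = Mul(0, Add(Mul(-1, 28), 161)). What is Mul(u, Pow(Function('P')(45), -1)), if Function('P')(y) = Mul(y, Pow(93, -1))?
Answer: 0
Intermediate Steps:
Function('P')(y) = Mul(Rational(1, 93), y) (Function('P')(y) = Mul(y, Rational(1, 93)) = Mul(Rational(1, 93), y))
u = 0 (u = Mul(0, Add(-28, 161)) = Mul(0, 133) = 0)
Mul(u, Pow(Function('P')(45), -1)) = Mul(0, Pow(Mul(Rational(1, 93), 45), -1)) = Mul(0, Pow(Rational(15, 31), -1)) = Mul(0, Rational(31, 15)) = 0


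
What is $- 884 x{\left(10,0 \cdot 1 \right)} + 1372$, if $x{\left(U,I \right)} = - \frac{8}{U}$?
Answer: $\frac{10396}{5} \approx 2079.2$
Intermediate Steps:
$- 884 x{\left(10,0 \cdot 1 \right)} + 1372 = - 884 \left(- \frac{8}{10}\right) + 1372 = - 884 \left(\left(-8\right) \frac{1}{10}\right) + 1372 = \left(-884\right) \left(- \frac{4}{5}\right) + 1372 = \frac{3536}{5} + 1372 = \frac{10396}{5}$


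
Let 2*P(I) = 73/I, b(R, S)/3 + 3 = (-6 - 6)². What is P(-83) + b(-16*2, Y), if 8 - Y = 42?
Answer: 70145/166 ≈ 422.56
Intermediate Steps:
Y = -34 (Y = 8 - 1*42 = 8 - 42 = -34)
b(R, S) = 423 (b(R, S) = -9 + 3*(-6 - 6)² = -9 + 3*(-12)² = -9 + 3*144 = -9 + 432 = 423)
P(I) = 73/(2*I) (P(I) = (73/I)/2 = 73/(2*I))
P(-83) + b(-16*2, Y) = (73/2)/(-83) + 423 = (73/2)*(-1/83) + 423 = -73/166 + 423 = 70145/166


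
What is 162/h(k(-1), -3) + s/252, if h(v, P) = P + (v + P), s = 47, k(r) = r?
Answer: -5785/252 ≈ -22.956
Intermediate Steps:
h(v, P) = v + 2*P (h(v, P) = P + (P + v) = v + 2*P)
162/h(k(-1), -3) + s/252 = 162/(-1 + 2*(-3)) + 47/252 = 162/(-1 - 6) + 47*(1/252) = 162/(-7) + 47/252 = 162*(-⅐) + 47/252 = -162/7 + 47/252 = -5785/252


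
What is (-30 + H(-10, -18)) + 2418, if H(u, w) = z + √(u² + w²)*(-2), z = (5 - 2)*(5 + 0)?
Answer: 2403 - 4*√106 ≈ 2361.8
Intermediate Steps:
z = 15 (z = 3*5 = 15)
H(u, w) = 15 - 2*√(u² + w²) (H(u, w) = 15 + √(u² + w²)*(-2) = 15 - 2*√(u² + w²))
(-30 + H(-10, -18)) + 2418 = (-30 + (15 - 2*√((-10)² + (-18)²))) + 2418 = (-30 + (15 - 2*√(100 + 324))) + 2418 = (-30 + (15 - 4*√106)) + 2418 = (-15 - 4*√106) + 2418 = 2403 - 4*√106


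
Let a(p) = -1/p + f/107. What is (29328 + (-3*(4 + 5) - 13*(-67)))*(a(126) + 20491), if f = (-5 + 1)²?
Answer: 4167682060106/6741 ≈ 6.1826e+8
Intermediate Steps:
f = 16 (f = (-4)² = 16)
a(p) = 16/107 - 1/p (a(p) = -1/p + 16/107 = 16/107 - 1/p)
(29328 + (-3*(4 + 5) - 13*(-67)))*(a(126) + 20491) = (29328 + (-3*(4 + 5) - 13*(-67)))*((16/107 - 1/126) + 20491) = (29328 + (-3*9 + 871))*((16/107 - 1*1/126) + 20491) = (29328 + (-27 + 871))*((16/107 - 1/126) + 20491) = (29328 + 844)*(1909/13482 + 20491) = 30172*(276261571/13482) = 4167682060106/6741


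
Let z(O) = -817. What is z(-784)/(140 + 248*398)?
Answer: -817/98844 ≈ -0.0082656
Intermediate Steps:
z(-784)/(140 + 248*398) = -817/(140 + 248*398) = -817/(140 + 98704) = -817/98844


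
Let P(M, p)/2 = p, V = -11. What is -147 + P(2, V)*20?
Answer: -587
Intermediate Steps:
P(M, p) = 2*p
-147 + P(2, V)*20 = -147 + (2*(-11))*20 = -147 - 22*20 = -147 - 440 = -587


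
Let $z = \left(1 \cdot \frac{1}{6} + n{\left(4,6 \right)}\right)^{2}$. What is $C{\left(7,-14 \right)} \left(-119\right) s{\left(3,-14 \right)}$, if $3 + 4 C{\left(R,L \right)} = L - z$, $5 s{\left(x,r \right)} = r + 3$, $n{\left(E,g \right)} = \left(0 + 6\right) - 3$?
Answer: $- \frac{1273657}{720} \approx -1769.0$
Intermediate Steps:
$n{\left(E,g \right)} = 3$ ($n{\left(E,g \right)} = 6 - 3 = 3$)
$z = \frac{361}{36}$ ($z = \left(1 \cdot \frac{1}{6} + 3\right)^{2} = \left(\frac{1}{6} + 3\right)^{2} = \left(\frac{19}{6}\right)^{2} = \frac{361}{36} \approx 10.028$)
$s{\left(x,r \right)} = \frac{3}{5} + \frac{r}{5}$ ($s{\left(x,r \right)} = \frac{r + 3}{5} = \frac{3 + r}{5} = \frac{3}{5} + \frac{r}{5}$)
$C{\left(R,L \right)} = - \frac{469}{144} + \frac{L}{4}$ ($C{\left(R,L \right)} = - \frac{3}{4} + \frac{L - \frac{361}{36}}{4} = - \frac{3}{4} + \frac{- \frac{361}{36} + L}{4} = - \frac{3}{4} + \left(- \frac{361}{144} + \frac{L}{4}\right) = - \frac{469}{144} + \frac{L}{4}$)
$C{\left(7,-14 \right)} \left(-119\right) s{\left(3,-14 \right)} = \left(- \frac{469}{144} + \frac{1}{4} \left(-14\right)\right) \left(-119\right) \left(\frac{3}{5} + \frac{1}{5} \left(-14\right)\right) = \left(- \frac{469}{144} - \frac{7}{2}\right) \left(-119\right) \left(\frac{3}{5} - \frac{14}{5}\right) = \left(- \frac{973}{144}\right) \left(-119\right) \left(- \frac{11}{5}\right) = \frac{115787}{144} \left(- \frac{11}{5}\right) = - \frac{1273657}{720}$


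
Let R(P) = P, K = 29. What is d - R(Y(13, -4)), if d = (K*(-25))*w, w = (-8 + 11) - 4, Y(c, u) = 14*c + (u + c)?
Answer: 534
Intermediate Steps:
Y(c, u) = u + 15*c (Y(c, u) = 14*c + (c + u) = u + 15*c)
w = -1 (w = 3 - 4 = -1)
d = 725 (d = (29*(-25))*(-1) = -725*(-1) = 725)
d - R(Y(13, -4)) = 725 - (-4 + 15*13) = 725 - (-4 + 195) = 725 - 1*191 = 725 - 191 = 534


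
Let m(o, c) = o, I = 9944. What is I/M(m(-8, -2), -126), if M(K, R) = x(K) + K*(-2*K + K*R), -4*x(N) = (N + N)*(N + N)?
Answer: -1243/1032 ≈ -1.2045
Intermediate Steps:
x(N) = -N² (x(N) = -(N + N)*(N + N)/4 = -2*N*2*N/4 = -N²)
M(K, R) = -K² + K*(-2*K + K*R)
I/M(m(-8, -2), -126) = 9944/(((-8)²*(-3 - 126))) = 9944/((64*(-129))) = 9944/(-8256) = 9944*(-1/8256) = -1243/1032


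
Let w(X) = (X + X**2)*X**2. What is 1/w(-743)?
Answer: 1/304347925994 ≈ 3.2857e-12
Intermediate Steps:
w(X) = X**2*(X + X**2)
1/w(-743) = 1/((-743)**3*(1 - 743)) = 1/(-410172407*(-742)) = 1/304347925994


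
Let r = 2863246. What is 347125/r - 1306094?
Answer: -3739668073999/2863246 ≈ -1.3061e+6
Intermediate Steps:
347125/r - 1306094 = 347125/2863246 - 1306094 = -3739668073999/2863246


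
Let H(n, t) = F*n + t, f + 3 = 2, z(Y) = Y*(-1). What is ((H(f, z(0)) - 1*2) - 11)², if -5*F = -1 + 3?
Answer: 3969/25 ≈ 158.76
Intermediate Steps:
z(Y) = -Y
f = -1 (f = -3 + 2 = -1)
F = -⅖ (F = -(-1 + 3)/5 = -⅕*2 = -⅖ ≈ -0.40000)
H(n, t) = t - 2*n/5 (H(n, t) = -2*n/5 + t = t - 2*n/5)
((H(f, z(0)) - 1*2) - 11)² = (((-1*0 - ⅖*(-1)) - 1*2) - 11)² = (((0 + ⅖) - 2) - 11)² = ((⅖ - 2) - 11)² = (-8/5 - 11)² = (-63/5)² = 3969/25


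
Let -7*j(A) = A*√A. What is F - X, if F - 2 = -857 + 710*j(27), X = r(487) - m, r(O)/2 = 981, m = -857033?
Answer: -859850 - 57510*√3/7 ≈ -8.7408e+5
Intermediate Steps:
r(O) = 1962 (r(O) = 2*981 = 1962)
X = 858995 (X = 1962 - 1*(-857033) = 1962 + 857033 = 858995)
j(A) = -A^(3/2)/7 (j(A) = -A*√A/7 = -A^(3/2)/7)
F = -855 - 57510*√3/7 (F = 2 + (-857 + 710*(-81*√3/7)) = 2 + (-857 - 57510*√3/7) = -855 - 57510*√3/7 ≈ -15085.)
F - X = (-855 - 57510*√3/7) - 1*858995 = (-855 - 57510*√3/7) - 858995 = -859850 - 57510*√3/7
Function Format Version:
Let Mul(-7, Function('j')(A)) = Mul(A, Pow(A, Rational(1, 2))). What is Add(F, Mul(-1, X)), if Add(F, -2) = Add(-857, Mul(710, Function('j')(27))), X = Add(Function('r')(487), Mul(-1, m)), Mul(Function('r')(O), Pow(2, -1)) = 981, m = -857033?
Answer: Add(-859850, Mul(Rational(-57510, 7), Pow(3, Rational(1, 2)))) ≈ -8.7408e+5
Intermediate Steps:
Function('r')(O) = 1962 (Function('r')(O) = Mul(2, 981) = 1962)
X = 858995 (X = Add(1962, Mul(-1, -857033)) = Add(1962, 857033) = 858995)
Function('j')(A) = Mul(Rational(-1, 7), Pow(A, Rational(3, 2))) (Function('j')(A) = Mul(Rational(-1, 7), Mul(A, Pow(A, Rational(1, 2)))) = Mul(Rational(-1, 7), Pow(A, Rational(3, 2))))
F = Add(-855, Mul(Rational(-57510, 7), Pow(3, Rational(1, 2)))) (F = Add(2, Add(-857, Mul(710, Mul(Rational(-1, 7), Pow(27, Rational(3, 2)))))) = Add(2, Add(-857, Mul(710, Mul(Rational(-1, 7), Mul(81, Pow(3, Rational(1, 2))))))) = Add(2, Add(-857, Mul(710, Mul(Rational(-81, 7), Pow(3, Rational(1, 2)))))) = Add(2, Add(-857, Mul(Rational(-57510, 7), Pow(3, Rational(1, 2))))) = Add(-855, Mul(Rational(-57510, 7), Pow(3, Rational(1, 2)))) ≈ -15085.)
Add(F, Mul(-1, X)) = Add(Add(-855, Mul(Rational(-57510, 7), Pow(3, Rational(1, 2)))), Mul(-1, 858995)) = Add(Add(-855, Mul(Rational(-57510, 7), Pow(3, Rational(1, 2)))), -858995) = Add(-859850, Mul(Rational(-57510, 7), Pow(3, Rational(1, 2))))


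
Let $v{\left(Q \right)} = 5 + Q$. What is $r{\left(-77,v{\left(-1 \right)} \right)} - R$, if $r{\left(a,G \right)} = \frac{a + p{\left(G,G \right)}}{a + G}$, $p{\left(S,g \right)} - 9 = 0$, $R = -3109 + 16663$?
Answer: $- \frac{989374}{73} \approx -13553.0$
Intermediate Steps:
$R = 13554$
$p{\left(S,g \right)} = 9$ ($p{\left(S,g \right)} = 9 + 0 = 9$)
$r{\left(a,G \right)} = \frac{9 + a}{G + a}$ ($r{\left(a,G \right)} = \frac{a + 9}{a + G} = \frac{9 + a}{G + a}$)
$r{\left(-77,v{\left(-1 \right)} \right)} - R = \frac{9 - 77}{\left(5 - 1\right) - 77} - 13554 = \frac{1}{4 - 77} \left(-68\right) - 13554 = \frac{1}{-73} \left(-68\right) - 13554 = \left(- \frac{1}{73}\right) \left(-68\right) - 13554 = \frac{68}{73} - 13554 = - \frac{989374}{73}$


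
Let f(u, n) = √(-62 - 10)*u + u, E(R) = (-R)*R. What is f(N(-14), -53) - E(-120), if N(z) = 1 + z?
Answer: 14387 - 78*I*√2 ≈ 14387.0 - 110.31*I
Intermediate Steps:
E(R) = -R²
f(u, n) = u + 6*I*u*√2 (f(u, n) = √(-72)*u + u = (6*I*√2)*u + u = 6*I*u*√2 + u = u + 6*I*u*√2)
f(N(-14), -53) - E(-120) = (1 - 14)*(1 + 6*I*√2) - (-1)*(-120)² = -13*(1 + 6*I*√2) - (-1)*14400 = (-13 - 78*I*√2) - 1*(-14400) = (-13 - 78*I*√2) + 14400 = 14387 - 78*I*√2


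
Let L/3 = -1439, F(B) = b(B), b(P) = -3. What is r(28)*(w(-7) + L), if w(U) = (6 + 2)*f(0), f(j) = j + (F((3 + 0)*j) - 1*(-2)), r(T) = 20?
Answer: -86500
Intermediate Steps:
F(B) = -3
f(j) = -1 + j (f(j) = j + (-3 - 1*(-2)) = j + (-3 + 2) = j - 1 = -1 + j)
L = -4317 (L = 3*(-1439) = -4317)
w(U) = -8 (w(U) = (6 + 2)*(-1 + 0) = 8*(-1) = -8)
r(28)*(w(-7) + L) = 20*(-8 - 4317) = 20*(-4325) = -86500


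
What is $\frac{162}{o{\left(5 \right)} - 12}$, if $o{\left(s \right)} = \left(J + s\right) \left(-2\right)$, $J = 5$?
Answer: $- \frac{81}{16} \approx -5.0625$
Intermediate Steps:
$o{\left(s \right)} = -10 - 2 s$ ($o{\left(s \right)} = \left(5 + s\right) \left(-2\right) = -10 - 2 s$)
$\frac{162}{o{\left(5 \right)} - 12} = \frac{162}{\left(-10 - 10\right) - 12} = \frac{162}{-20 - 12} = \frac{162}{-32} = 162 \left(- \frac{1}{32}\right) = - \frac{81}{16}$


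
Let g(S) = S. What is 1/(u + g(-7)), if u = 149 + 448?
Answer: 1/590 ≈ 0.0016949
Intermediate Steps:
u = 597
1/(u + g(-7)) = 1/(597 - 7) = 1/590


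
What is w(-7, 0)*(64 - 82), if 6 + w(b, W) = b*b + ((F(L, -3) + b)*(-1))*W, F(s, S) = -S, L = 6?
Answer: -774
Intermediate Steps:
w(b, W) = -6 + b² + W*(-3 - b) (w(b, W) = -6 + (b*b + ((-1*(-3) + b)*(-1))*W) = -6 + (b² + ((3 + b)*(-1))*W) = -6 + (b² + (-3 - b)*W) = -6 + (b² + W*(-3 - b)) = -6 + b² + W*(-3 - b))
w(-7, 0)*(64 - 82) = (-6 + (-7)² - 3*0 - 1*0*(-7))*(64 - 82) = (-6 + 49 + 0 + 0)*(-18) = 43*(-18) = -774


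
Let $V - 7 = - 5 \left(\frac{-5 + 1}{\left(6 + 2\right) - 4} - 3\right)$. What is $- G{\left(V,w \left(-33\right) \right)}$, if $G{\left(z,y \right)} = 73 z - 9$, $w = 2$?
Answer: $-1962$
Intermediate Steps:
$V = 27$ ($V = 7 - 5 \left(\frac{-5 + 1}{\left(6 + 2\right) - 4} - 3\right) = 7 - 5 \left(- \frac{4}{8 - 4} - 3\right) = 7 - 5 \left(- \frac{4}{4} - 3\right) = 7 - 5 \left(\left(-4\right) \frac{1}{4} - 3\right) = 7 - 5 \left(-1 - 3\right) = 7 - -20 = 7 + 20 = 27$)
$G{\left(z,y \right)} = -9 + 73 z$
$- G{\left(V,w \left(-33\right) \right)} = - (-9 + 73 \cdot 27) = - (-9 + 1971) = \left(-1\right) 1962 = -1962$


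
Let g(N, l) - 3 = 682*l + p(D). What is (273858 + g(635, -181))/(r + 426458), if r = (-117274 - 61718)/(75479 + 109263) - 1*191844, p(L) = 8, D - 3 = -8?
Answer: 13895092417/21671440298 ≈ 0.64117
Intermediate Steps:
D = -5 (D = 3 - 8 = -5)
g(N, l) = 11 + 682*l (g(N, l) = 3 + (682*l + 8) = 3 + (8 + 682*l) = 11 + 682*l)
r = -17720911620/92371 (r = -178992/184742 - 191844 = -178992*1/184742 - 191844 = -89496/92371 - 191844 = -17720911620/92371 ≈ -1.9185e+5)
(273858 + g(635, -181))/(r + 426458) = (273858 + (11 + 682*(-181)))/(-17720911620/92371 + 426458) = (273858 + (11 - 123442))/(21671440298/92371) = (273858 - 123431)*(92371/21671440298) = 150427*(92371/21671440298) = 13895092417/21671440298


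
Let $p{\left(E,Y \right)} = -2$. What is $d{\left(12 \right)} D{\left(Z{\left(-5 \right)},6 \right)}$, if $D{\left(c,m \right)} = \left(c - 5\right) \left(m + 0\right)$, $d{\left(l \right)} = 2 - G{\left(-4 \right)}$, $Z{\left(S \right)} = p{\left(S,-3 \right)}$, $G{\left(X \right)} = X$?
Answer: $-252$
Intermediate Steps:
$Z{\left(S \right)} = -2$
$d{\left(l \right)} = 6$ ($d{\left(l \right)} = 2 - -4 = 2 + 4 = 6$)
$D{\left(c,m \right)} = m \left(-5 + c\right)$ ($D{\left(c,m \right)} = \left(-5 + c\right) m = m \left(-5 + c\right)$)
$d{\left(12 \right)} D{\left(Z{\left(-5 \right)},6 \right)} = 6 \cdot 6 \left(-5 - 2\right) = 6 \cdot 6 \left(-7\right) = 6 \left(-42\right) = -252$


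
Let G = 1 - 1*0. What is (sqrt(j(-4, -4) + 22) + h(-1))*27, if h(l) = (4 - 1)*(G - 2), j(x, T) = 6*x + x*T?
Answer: -81 + 27*sqrt(14) ≈ 20.025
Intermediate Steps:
j(x, T) = 6*x + T*x
G = 1 (G = 1 + 0 = 1)
h(l) = -3 (h(l) = (4 - 1)*(1 - 2) = 3*(-1) = -3)
(sqrt(j(-4, -4) + 22) + h(-1))*27 = (sqrt(-4*(6 - 4) + 22) - 3)*27 = (sqrt(-4*2 + 22) - 3)*27 = (sqrt(-8 + 22) - 3)*27 = (sqrt(14) - 3)*27 = (-3 + sqrt(14))*27 = -81 + 27*sqrt(14)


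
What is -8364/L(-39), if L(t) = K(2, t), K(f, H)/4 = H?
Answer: 697/13 ≈ 53.615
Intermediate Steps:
K(f, H) = 4*H
L(t) = 4*t
-8364/L(-39) = -8364/(4*(-39)) = -8364/(-156) = -8364*(-1/156) = 697/13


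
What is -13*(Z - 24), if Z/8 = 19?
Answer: -1664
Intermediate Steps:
Z = 152 (Z = 8*19 = 152)
-13*(Z - 24) = -13*(152 - 24) = -13*128 = -1664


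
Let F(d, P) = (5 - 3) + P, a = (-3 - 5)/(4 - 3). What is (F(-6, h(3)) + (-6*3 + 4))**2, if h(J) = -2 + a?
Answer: 484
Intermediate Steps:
a = -8 (a = -8/1 = -8*1 = -8)
h(J) = -10 (h(J) = -2 - 8 = -10)
F(d, P) = 2 + P
(F(-6, h(3)) + (-6*3 + 4))**2 = ((2 - 10) + (-6*3 + 4))**2 = (-8 + (-18 + 4))**2 = (-8 - 14)**2 = (-22)**2 = 484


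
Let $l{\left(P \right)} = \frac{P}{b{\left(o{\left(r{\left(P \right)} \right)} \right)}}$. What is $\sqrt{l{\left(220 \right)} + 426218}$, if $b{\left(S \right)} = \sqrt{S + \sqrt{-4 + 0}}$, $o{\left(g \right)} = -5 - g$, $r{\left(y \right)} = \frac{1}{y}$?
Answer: $\sqrt{426218 + \frac{440 \sqrt{55}}{\sqrt{-1101 + 440 i}}} \approx 652.87 - 0.071 i$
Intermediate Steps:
$b{\left(S \right)} = \sqrt{S + 2 i}$ ($b{\left(S \right)} = \sqrt{S + \sqrt{-4}} = \sqrt{S + 2 i}$)
$l{\left(P \right)} = \frac{P}{\sqrt{-5 - \frac{1}{P} + 2 i}}$ ($l{\left(P \right)} = \frac{P}{\sqrt{\left(-5 - \frac{1}{P}\right) + 2 i}} = \frac{P}{\sqrt{-5 - \frac{1}{P} + 2 i}}$)
$\sqrt{l{\left(220 \right)} + 426218} = \sqrt{\frac{220}{\sqrt{-5 - \frac{1}{220} + 2 i}} + 426218} = \sqrt{\frac{220}{\sqrt{- \frac{1101}{220} + 2 i}} + 426218} = \sqrt{426218 + \frac{220}{\sqrt{- \frac{1101}{220} + 2 i}}}$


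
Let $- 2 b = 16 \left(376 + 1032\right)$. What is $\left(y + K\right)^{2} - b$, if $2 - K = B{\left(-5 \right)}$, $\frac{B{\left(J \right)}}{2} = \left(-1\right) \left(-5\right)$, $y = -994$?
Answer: $1015268$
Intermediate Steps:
$b = -11264$ ($b = - \frac{16 \left(376 + 1032\right)}{2} = - \frac{16 \cdot 1408}{2} = \left(- \frac{1}{2}\right) 22528 = -11264$)
$B{\left(J \right)} = 10$ ($B{\left(J \right)} = 2 \left(\left(-1\right) \left(-5\right)\right) = 2 \cdot 5 = 10$)
$K = -8$ ($K = 2 - 10 = -8$)
$\left(y + K\right)^{2} - b = \left(-994 - 8\right)^{2} - -11264 = \left(-1002\right)^{2} + 11264 = 1004004 + 11264 = 1015268$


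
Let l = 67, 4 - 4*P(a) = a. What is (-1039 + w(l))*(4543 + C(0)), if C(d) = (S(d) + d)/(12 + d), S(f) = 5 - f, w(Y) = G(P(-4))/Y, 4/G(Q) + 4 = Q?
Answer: -1265159805/268 ≈ -4.7207e+6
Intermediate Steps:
P(a) = 1 - a/4
G(Q) = 4/(-4 + Q)
w(Y) = -2/Y (w(Y) = (4/(-4 + (1 - ¼*(-4))))/Y = (4/(-4 + (1 + 1)))/Y = (4/(-4 + 2))/Y = (4/(-2))/Y = (4*(-½))/Y = -2/Y)
C(d) = 5/(12 + d) (C(d) = ((5 - d) + d)/(12 + d) = 5/(12 + d))
(-1039 + w(l))*(4543 + C(0)) = (-1039 - 2/67)*(4543 + 5/(12 + 0)) = (-1039 - 2*1/67)*(4543 + 5/12) = (-1039 - 2/67)*(4543 + 5*(1/12)) = -69615*(4543 + 5/12)/67 = -69615/67*54521/12 = -1265159805/268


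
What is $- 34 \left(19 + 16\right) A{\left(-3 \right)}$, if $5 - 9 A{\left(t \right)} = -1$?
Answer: $- \frac{2380}{3} \approx -793.33$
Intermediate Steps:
$A{\left(t \right)} = \frac{2}{3}$ ($A{\left(t \right)} = \frac{5}{9} - - \frac{1}{9} = \frac{5}{9} + \frac{1}{9} = \frac{2}{3}$)
$- 34 \left(19 + 16\right) A{\left(-3 \right)} = - 34 \left(19 + 16\right) \frac{2}{3} = \left(-34\right) 35 \cdot \frac{2}{3} = \left(-1190\right) \frac{2}{3} = - \frac{2380}{3}$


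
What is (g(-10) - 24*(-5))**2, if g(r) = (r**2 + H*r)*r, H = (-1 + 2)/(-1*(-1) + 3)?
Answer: 731025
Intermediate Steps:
H = 1/4 (H = 1/(1 + 3) = 1/4 ≈ 0.25000)
g(r) = r*(r**2 + r/4) (g(r) = (r**2 + r/4)*r = r*(r**2 + r/4))
(g(-10) - 24*(-5))**2 = ((-10)**2*(1/4 - 10) - 24*(-5))**2 = (100*(-39/4) + 120)**2 = (-975 + 120)**2 = (-855)**2 = 731025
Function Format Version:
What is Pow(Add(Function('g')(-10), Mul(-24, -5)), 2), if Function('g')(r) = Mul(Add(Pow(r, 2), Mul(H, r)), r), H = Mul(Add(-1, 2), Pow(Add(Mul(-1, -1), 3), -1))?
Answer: 731025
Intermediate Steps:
H = Rational(1, 4) (H = Mul(1, Pow(Add(1, 3), -1)) = Mul(1, Pow(4, -1)) = Mul(1, Rational(1, 4)) = Rational(1, 4) ≈ 0.25000)
Function('g')(r) = Mul(r, Add(Pow(r, 2), Mul(Rational(1, 4), r))) (Function('g')(r) = Mul(Add(Pow(r, 2), Mul(Rational(1, 4), r)), r) = Mul(r, Add(Pow(r, 2), Mul(Rational(1, 4), r))))
Pow(Add(Function('g')(-10), Mul(-24, -5)), 2) = Pow(Add(Mul(Pow(-10, 2), Add(Rational(1, 4), -10)), Mul(-24, -5)), 2) = Pow(Add(Mul(100, Rational(-39, 4)), 120), 2) = Pow(Add(-975, 120), 2) = Pow(-855, 2) = 731025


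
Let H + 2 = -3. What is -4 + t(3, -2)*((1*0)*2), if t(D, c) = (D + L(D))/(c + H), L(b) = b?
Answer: -4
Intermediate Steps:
H = -5 (H = -2 - 3 = -5)
t(D, c) = 2*D/(-5 + c) (t(D, c) = (D + D)/(c - 5) = (2*D)/(-5 + c) = 2*D/(-5 + c))
-4 + t(3, -2)*((1*0)*2) = -4 + (2*3/(-5 - 2))*((1*0)*2) = -4 + (2*3/(-7))*(0*2) = -4 + (2*3*(-⅐))*0 = -4 - 6/7*0 = -4 + 0 = -4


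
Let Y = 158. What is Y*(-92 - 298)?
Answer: -61620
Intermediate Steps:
Y*(-92 - 298) = 158*(-92 - 298) = 158*(-390) = -61620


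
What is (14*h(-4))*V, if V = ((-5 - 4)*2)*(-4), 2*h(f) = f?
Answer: -2016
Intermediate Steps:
h(f) = f/2
V = 72 (V = -9*2*(-4) = -18*(-4) = 72)
(14*h(-4))*V = (14*((1/2)*(-4)))*72 = (14*(-2))*72 = -28*72 = -2016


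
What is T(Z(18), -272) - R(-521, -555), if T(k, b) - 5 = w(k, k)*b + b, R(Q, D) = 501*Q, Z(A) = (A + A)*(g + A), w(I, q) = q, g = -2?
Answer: 104082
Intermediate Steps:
Z(A) = 2*A*(-2 + A) (Z(A) = (A + A)*(-2 + A) = (2*A)*(-2 + A) = 2*A*(-2 + A))
T(k, b) = 5 + b + b*k (T(k, b) = 5 + (k*b + b) = 5 + (b*k + b) = 5 + (b + b*k) = 5 + b + b*k)
T(Z(18), -272) - R(-521, -555) = (5 - 272 - 544*18*(-2 + 18)) - 501*(-521) = (5 - 272 - 544*18*16) - 1*(-261021) = (5 - 272 - 272*576) + 261021 = (5 - 272 - 156672) + 261021 = -156939 + 261021 = 104082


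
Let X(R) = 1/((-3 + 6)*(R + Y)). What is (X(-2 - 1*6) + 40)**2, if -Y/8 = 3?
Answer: 14737921/9216 ≈ 1599.2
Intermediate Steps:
Y = -24 (Y = -8*3 = -24)
X(R) = 1/(-72 + 3*R) (X(R) = 1/((-3 + 6)*(R - 24)) = 1/(3*(-24 + R)) = 1/(-72 + 3*R))
(X(-2 - 1*6) + 40)**2 = (1/(3*(-24 + (-2 - 1*6))) + 40)**2 = (1/(3*(-24 + (-2 - 6))) + 40)**2 = (1/(3*(-24 - 8)) + 40)**2 = ((1/3)/(-32) + 40)**2 = ((1/3)*(-1/32) + 40)**2 = (-1/96 + 40)**2 = (3839/96)**2 = 14737921/9216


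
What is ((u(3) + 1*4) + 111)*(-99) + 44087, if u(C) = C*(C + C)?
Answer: 30920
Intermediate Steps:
u(C) = 2*C² (u(C) = C*(2*C) = 2*C²)
((u(3) + 1*4) + 111)*(-99) + 44087 = ((2*3² + 1*4) + 111)*(-99) + 44087 = ((2*9 + 4) + 111)*(-99) + 44087 = ((18 + 4) + 111)*(-99) + 44087 = (22 + 111)*(-99) + 44087 = 133*(-99) + 44087 = -13167 + 44087 = 30920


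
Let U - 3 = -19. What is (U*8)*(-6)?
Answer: 768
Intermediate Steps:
U = -16 (U = 3 - 19 = -16)
(U*8)*(-6) = -16*8*(-6) = -128*(-6) = 768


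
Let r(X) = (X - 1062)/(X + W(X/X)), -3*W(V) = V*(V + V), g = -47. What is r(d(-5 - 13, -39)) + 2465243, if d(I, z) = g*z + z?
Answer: 3315752384/1345 ≈ 2.4652e+6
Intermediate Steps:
W(V) = -2*V²/3 (W(V) = -V*(V + V)/3 = -V*2*V/3 = -2*V²/3)
d(I, z) = -46*z (d(I, z) = -47*z + z = -46*z)
r(X) = (-1062 + X)/(-⅔ + X) (r(X) = (X - 1062)/(X - 2*(X/X)²/3) = (-1062 + X)/(X - ⅔*1²) = (-1062 + X)/(X - ⅔*1) = (-1062 + X)/(X - ⅔) = (-1062 + X)/(-⅔ + X))
r(d(-5 - 13, -39)) + 2465243 = 3*(-1062 - 46*(-39))/(-2 + 3*(-46*(-39))) + 2465243 = 3*(-1062 + 1794)/(-2 + 3*1794) + 2465243 = 3*732/(-2 + 5382) + 2465243 = 3*732/5380 + 2465243 = 3*(1/5380)*732 + 2465243 = 549/1345 + 2465243 = 3315752384/1345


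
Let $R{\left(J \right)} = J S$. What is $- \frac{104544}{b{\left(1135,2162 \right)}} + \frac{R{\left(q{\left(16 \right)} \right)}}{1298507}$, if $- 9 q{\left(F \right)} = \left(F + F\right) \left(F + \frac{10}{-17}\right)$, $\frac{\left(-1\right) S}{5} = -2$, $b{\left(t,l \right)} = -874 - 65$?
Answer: $\frac{6923280664288}{62184201723} \approx 111.34$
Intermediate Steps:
$b{\left(t,l \right)} = -939$ ($b{\left(t,l \right)} = -874 - 65 = -939$)
$S = 10$ ($S = \left(-5\right) \left(-2\right) = 10$)
$q{\left(F \right)} = - \frac{2 F \left(- \frac{10}{17} + F\right)}{9}$ ($q{\left(F \right)} = - \frac{\left(F + F\right) \left(F + \frac{10}{-17}\right)}{9} = - \frac{2 F \left(F + 10 \left(- \frac{1}{17}\right)\right)}{9} = - \frac{2 F \left(F - \frac{10}{17}\right)}{9} = - \frac{2 F \left(- \frac{10}{17} + F\right)}{9}$)
$R{\left(J \right)} = 10 J$ ($R{\left(J \right)} = J 10 = 10 J$)
$- \frac{104544}{b{\left(1135,2162 \right)}} + \frac{R{\left(q{\left(16 \right)} \right)}}{1298507} = - \frac{104544}{-939} + \frac{10 \cdot \frac{2}{153} \cdot 16 \left(10 - 272\right)}{1298507} = \left(-104544\right) \left(- \frac{1}{939}\right) + 10 \cdot \frac{2}{153} \cdot 16 \left(10 - 272\right) \frac{1}{1298507} = \frac{34848}{313} + 10 \cdot \frac{2}{153} \cdot 16 \left(-262\right) \frac{1}{1298507} = \frac{34848}{313} + 10 \left(- \frac{8384}{153}\right) \frac{1}{1298507} = \frac{34848}{313} - \frac{83840}{198671571} = \frac{6923280664288}{62184201723}$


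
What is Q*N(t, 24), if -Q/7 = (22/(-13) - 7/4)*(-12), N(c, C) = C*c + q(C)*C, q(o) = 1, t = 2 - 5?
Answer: 180432/13 ≈ 13879.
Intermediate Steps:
t = -3
N(c, C) = C + C*c (N(c, C) = C*c + 1*C = C*c + C = C + C*c)
Q = -3759/13 (Q = -7*(22/(-13) - 7/4)*(-12) = -7*(22*(-1/13) - 7*¼)*(-12) = -7*(-22/13 - 7/4)*(-12) = -(-1253)*(-12)/52 = -7*537/13 = -3759/13 ≈ -289.15)
Q*N(t, 24) = -90216*(1 - 3)/13 = -90216*(-2)/13 = -3759/13*(-48) = 180432/13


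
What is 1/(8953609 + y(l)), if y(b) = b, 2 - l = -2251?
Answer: 1/8955862 ≈ 1.1166e-7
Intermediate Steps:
l = 2253 (l = 2 - 1*(-2251) = 2 + 2251 = 2253)
1/(8953609 + y(l)) = 1/(8953609 + 2253) = 1/8955862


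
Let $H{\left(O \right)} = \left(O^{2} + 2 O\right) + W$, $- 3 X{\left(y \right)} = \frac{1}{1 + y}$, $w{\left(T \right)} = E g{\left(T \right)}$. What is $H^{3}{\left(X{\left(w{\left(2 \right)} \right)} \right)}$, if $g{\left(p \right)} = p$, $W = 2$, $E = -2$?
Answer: $\frac{5929741}{531441} \approx 11.158$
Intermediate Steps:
$w{\left(T \right)} = - 2 T$
$X{\left(y \right)} = - \frac{1}{3 \left(1 + y\right)}$
$H{\left(O \right)} = 2 + O^{2} + 2 O$ ($H{\left(O \right)} = \left(O^{2} + 2 O\right) + 2 = 2 + O^{2} + 2 O$)
$H^{3}{\left(X{\left(w{\left(2 \right)} \right)} \right)} = \left(2 + \left(- \frac{1}{3 + 3 \left(\left(-2\right) 2\right)}\right)^{2} + 2 \left(- \frac{1}{3 + 3 \left(\left(-2\right) 2\right)}\right)\right)^{3} = \left(2 + \left(- \frac{1}{3 + 3 \left(-4\right)}\right)^{2} + 2 \left(- \frac{1}{3 + 3 \left(-4\right)}\right)\right)^{3} = \left(2 + \left(- \frac{1}{3 - 12}\right)^{2} + 2 \left(- \frac{1}{3 - 12}\right)\right)^{3} = \left(2 + \left(- \frac{1}{-9}\right)^{2} + 2 \left(- \frac{1}{-9}\right)\right)^{3} = \left(2 + \left(\left(-1\right) \left(- \frac{1}{9}\right)\right)^{2} + 2 \left(\left(-1\right) \left(- \frac{1}{9}\right)\right)\right)^{3} = \left(2 + \left(\frac{1}{9}\right)^{2} + 2 \cdot \frac{1}{9}\right)^{3} = \left(2 + \frac{1}{81} + \frac{2}{9}\right)^{3} = \left(\frac{181}{81}\right)^{3} = \frac{5929741}{531441}$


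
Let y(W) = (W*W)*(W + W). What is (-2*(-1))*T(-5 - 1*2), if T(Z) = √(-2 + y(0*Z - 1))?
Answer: 4*I ≈ 4.0*I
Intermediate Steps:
y(W) = 2*W³ (y(W) = W²*(2*W) = 2*W³)
T(Z) = 2*I (T(Z) = √(-2 + 2*(0*Z - 1)³) = √(-2 + 2*(0 - 1)³) = √(-2 + 2*(-1)³) = √(-2 + 2*(-1)) = √(-2 - 2) = √(-4) = 2*I)
(-2*(-1))*T(-5 - 1*2) = (-2*(-1))*(2*I) = 2*(2*I) = 4*I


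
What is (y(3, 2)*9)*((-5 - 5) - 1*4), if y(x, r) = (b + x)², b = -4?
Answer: -126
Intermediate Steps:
y(x, r) = (-4 + x)²
(y(3, 2)*9)*((-5 - 5) - 1*4) = ((-4 + 3)²*9)*((-5 - 5) - 1*4) = ((-1)²*9)*(-10 - 4) = (1*9)*(-14) = 9*(-14) = -126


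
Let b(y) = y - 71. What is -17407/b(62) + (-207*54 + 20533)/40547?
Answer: 705885824/364923 ≈ 1934.3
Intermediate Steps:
b(y) = -71 + y
-17407/b(62) + (-207*54 + 20533)/40547 = -17407/(-71 + 62) + (-207*54 + 20533)/40547 = -17407/(-9) + (-11178 + 20533)*(1/40547) = -17407*(-1/9) + 9355*(1/40547) = 17407/9 + 9355/40547 = 705885824/364923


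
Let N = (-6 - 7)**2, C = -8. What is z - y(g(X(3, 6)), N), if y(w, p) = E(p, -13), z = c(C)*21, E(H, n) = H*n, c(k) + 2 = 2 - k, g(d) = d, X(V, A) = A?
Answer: 2365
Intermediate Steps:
c(k) = -k (c(k) = -2 + (2 - k) = -k)
N = 169 (N = (-13)**2 = 169)
z = 168 (z = -1*(-8)*21 = 8*21 = 168)
y(w, p) = -13*p (y(w, p) = p*(-13) = -13*p)
z - y(g(X(3, 6)), N) = 168 - (-13)*169 = 168 - 1*(-2197) = 168 + 2197 = 2365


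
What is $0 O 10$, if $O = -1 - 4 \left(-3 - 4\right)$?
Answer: $0$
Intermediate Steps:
$O = 27$ ($O = -1 - -28 = -1 + 28 = 27$)
$0 O 10 = 0 \cdot 27 \cdot 10 = 0 \cdot 10 = 0$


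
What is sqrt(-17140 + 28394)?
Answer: sqrt(11254) ≈ 106.08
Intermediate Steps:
sqrt(-17140 + 28394) = sqrt(11254)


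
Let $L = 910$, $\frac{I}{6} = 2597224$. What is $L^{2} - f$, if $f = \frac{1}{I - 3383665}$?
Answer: $\frac{10102554179899}{12199679} \approx 8.281 \cdot 10^{5}$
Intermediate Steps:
$I = 15583344$ ($I = 6 \cdot 2597224 = 15583344$)
$f = \frac{1}{12199679}$ ($f = \frac{1}{15583344 - 3383665} = \frac{1}{12199679} \approx 8.1969 \cdot 10^{-8}$)
$L^{2} - f = 910^{2} - \frac{1}{12199679} = 828100 - \frac{1}{12199679} = \frac{10102554179899}{12199679}$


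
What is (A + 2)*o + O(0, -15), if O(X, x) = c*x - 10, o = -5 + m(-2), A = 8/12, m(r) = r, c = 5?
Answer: -311/3 ≈ -103.67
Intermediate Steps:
A = ⅔ (A = 8*(1/12) = ⅔ ≈ 0.66667)
o = -7 (o = -5 - 2 = -7)
O(X, x) = -10 + 5*x (O(X, x) = 5*x - 10 = -10 + 5*x)
(A + 2)*o + O(0, -15) = (⅔ + 2)*(-7) + (-10 + 5*(-15)) = (8/3)*(-7) + (-10 - 75) = -56/3 - 85 = -311/3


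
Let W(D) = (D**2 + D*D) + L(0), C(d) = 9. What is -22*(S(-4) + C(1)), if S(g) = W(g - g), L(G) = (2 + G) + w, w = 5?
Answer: -352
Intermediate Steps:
L(G) = 7 + G (L(G) = (2 + G) + 5 = 7 + G)
W(D) = 7 + 2*D**2 (W(D) = (D**2 + D*D) + (7 + 0) = (D**2 + D**2) + 7 = 2*D**2 + 7 = 7 + 2*D**2)
S(g) = 7 (S(g) = 7 + 2*(g - g)**2 = 7 + 2*0**2 = 7 + 2*0 = 7 + 0 = 7)
-22*(S(-4) + C(1)) = -22*(7 + 9) = -22*16 = -352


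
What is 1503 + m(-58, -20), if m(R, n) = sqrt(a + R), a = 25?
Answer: 1503 + I*sqrt(33) ≈ 1503.0 + 5.7446*I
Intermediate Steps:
m(R, n) = sqrt(25 + R)
1503 + m(-58, -20) = 1503 + sqrt(25 - 58) = 1503 + sqrt(-33) = 1503 + I*sqrt(33)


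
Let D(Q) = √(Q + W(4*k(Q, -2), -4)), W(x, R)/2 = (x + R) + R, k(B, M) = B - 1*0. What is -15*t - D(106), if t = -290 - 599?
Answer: 13335 - √938 ≈ 13304.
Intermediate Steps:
k(B, M) = B (k(B, M) = B + 0 = B)
t = -889
W(x, R) = 2*x + 4*R (W(x, R) = 2*((x + R) + R) = 2*((R + x) + R) = 2*(x + 2*R) = 2*x + 4*R)
D(Q) = √(-16 + 9*Q) (D(Q) = √(Q + (2*(4*Q) + 4*(-4))) = √(Q + (8*Q - 16)) = √(Q + (-16 + 8*Q)) = √(-16 + 9*Q))
-15*t - D(106) = -15*(-889) - √(-16 + 9*106) = 13335 - √(-16 + 954) = 13335 - √938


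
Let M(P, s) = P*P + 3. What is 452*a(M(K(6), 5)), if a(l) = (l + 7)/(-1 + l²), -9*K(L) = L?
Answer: 47799/110 ≈ 434.54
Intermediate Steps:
K(L) = -L/9
M(P, s) = 3 + P² (M(P, s) = P² + 3 = 3 + P²)
a(l) = (7 + l)/(-1 + l²)
452*a(M(K(6), 5)) = 452*((7 + (3 + (-⅑*6)²))/(-1 + (3 + (-⅑*6)²)²)) = 452*((7 + (3 + (-⅔)²))/(-1 + (3 + (-⅔)²)²)) = 452*((7 + (3 + 4/9))/(-1 + (3 + 4/9)²)) = 452*((7 + 31/9)/(-1 + (31/9)²)) = 452*((94/9)/(-1 + 961/81)) = 452*((94/9)/(880/81)) = 452*((81/880)*(94/9)) = 452*(423/440) = 47799/110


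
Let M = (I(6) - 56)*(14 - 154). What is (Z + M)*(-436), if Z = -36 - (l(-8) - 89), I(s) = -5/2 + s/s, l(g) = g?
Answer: -3536396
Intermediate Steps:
I(s) = -3/2 (I(s) = -5*½ + 1 = -5/2 + 1 = -3/2)
M = 8050 (M = (-3/2 - 56)*(14 - 154) = -115/2*(-140) = 8050)
Z = 61 (Z = -36 - (-8 - 89) = -36 - 1*(-97) = -36 + 97 = 61)
(Z + M)*(-436) = (61 + 8050)*(-436) = 8111*(-436) = -3536396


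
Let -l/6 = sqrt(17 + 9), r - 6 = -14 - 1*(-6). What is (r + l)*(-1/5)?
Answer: 2/5 + 6*sqrt(26)/5 ≈ 6.5188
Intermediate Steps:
r = -2 (r = 6 + (-14 - 1*(-6)) = 6 + (-14 + 6) = 6 - 8 = -2)
l = -6*sqrt(26) (l = -6*sqrt(17 + 9) = -6*sqrt(26) ≈ -30.594)
(r + l)*(-1/5) = (-2 - 6*sqrt(26))*(-1/5) = 2/5 + 6*sqrt(26)/5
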